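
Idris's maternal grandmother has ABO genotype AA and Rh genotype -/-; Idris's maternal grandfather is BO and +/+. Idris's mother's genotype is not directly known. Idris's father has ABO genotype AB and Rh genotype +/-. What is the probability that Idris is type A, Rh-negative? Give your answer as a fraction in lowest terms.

3/32

Idris's mother's ABO genotype from AA × BO: 1/2 AB, 1/2 AO.
Crossing each possibility with the father AB and summing P(type A): 1/2·1/4 + 1/2·1/2 = 3/8.
Similarly for Rh via the mother's Rh distribution: P(Rh-) = 1/4.
Independent loci: 3/8 × 1/4 = 3/32.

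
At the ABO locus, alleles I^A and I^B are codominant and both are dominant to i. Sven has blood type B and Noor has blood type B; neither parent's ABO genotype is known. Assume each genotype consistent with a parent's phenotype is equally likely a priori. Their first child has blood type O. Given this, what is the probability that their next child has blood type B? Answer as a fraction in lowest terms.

Possible genotypes: Sven ∈ {I^B I^B, I^B i}; Noor ∈ {I^B I^B, I^B i}.
Weight each parental genotype pair by prior × P(type-O child):
  I^B i × I^B i: posterior weight 1; P(next child type B) = 3/4.
Weighted sum = 3/4.

3/4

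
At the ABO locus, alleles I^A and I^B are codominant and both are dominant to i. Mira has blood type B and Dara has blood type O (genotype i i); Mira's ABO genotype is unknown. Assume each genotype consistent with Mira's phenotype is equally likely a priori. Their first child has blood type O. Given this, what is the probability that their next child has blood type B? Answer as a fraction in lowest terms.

Possible genotypes: Mira ∈ {I^B I^B, I^B i}; Dara ∈ {i i}.
Weight each parental genotype pair by prior × P(type-O child):
  I^B i × i i: posterior weight 1; P(next child type B) = 1/2.
Weighted sum = 1/2.

1/2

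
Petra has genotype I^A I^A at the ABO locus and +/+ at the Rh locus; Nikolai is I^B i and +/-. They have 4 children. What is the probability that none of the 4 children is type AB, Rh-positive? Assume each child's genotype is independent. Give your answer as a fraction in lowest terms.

1/16

ABO cross I^A I^A × I^B i → 1/2 A, 1/2 AB.
Rh cross +/+ × +/- → 1 Rh+; so P(type AB, Rh-positive) = 1/2 × 1 = 1/2 per child.
P(not type AB, Rh-positive) = 1/2 for one child; (1/2)^4 = 1/16.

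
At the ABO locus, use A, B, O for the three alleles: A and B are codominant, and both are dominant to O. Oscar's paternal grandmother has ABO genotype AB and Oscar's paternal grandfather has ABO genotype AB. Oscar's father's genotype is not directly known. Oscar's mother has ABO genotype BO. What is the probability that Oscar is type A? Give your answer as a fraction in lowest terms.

Oscar's father's ABO genotype from AB × AB: 1/4 AA, 1/2 AB, 1/4 BB.
Crossing each possibility with the mother BO and summing P(type A): 1/4·1/2 + 1/2·1/4 + 1/4·0 = 1/4.

1/4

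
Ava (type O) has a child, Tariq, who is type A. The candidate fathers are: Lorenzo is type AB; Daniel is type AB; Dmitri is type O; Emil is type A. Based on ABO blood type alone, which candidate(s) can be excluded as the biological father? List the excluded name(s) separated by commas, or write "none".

A candidate is excluded only if no genotype consistent with his phenotype could produce a type A child with a type O mother.
Dmitri (type O): no genotype consistent with that phenotype can produce a type-A child with a type-O mother.

Dmitri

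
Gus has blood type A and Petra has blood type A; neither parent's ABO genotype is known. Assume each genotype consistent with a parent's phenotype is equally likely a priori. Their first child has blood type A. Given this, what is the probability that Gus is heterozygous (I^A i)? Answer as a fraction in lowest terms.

Possible genotypes: Gus ∈ {I^A I^A, I^A i}; Petra ∈ {I^A I^A, I^A i}.
Weight each parental genotype pair by prior × P(type-A child):
  I^A I^A × I^A I^A: posterior weight 4/15.
  I^A I^A × I^A i: posterior weight 4/15.
  I^A i × I^A I^A: posterior weight 4/15.
  I^A i × I^A i: posterior weight 1/5.
Sum the posterior weight over pairs where Gus is I^A i: 7/15.

7/15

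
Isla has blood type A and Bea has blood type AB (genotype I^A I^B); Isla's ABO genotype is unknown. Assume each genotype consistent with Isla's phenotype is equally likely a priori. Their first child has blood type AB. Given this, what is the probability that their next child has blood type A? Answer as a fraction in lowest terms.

1/2

Possible genotypes: Isla ∈ {I^A I^A, I^A i}; Bea ∈ {I^A I^B}.
Weight each parental genotype pair by prior × P(type-AB child):
  I^A I^A × I^A I^B: posterior weight 2/3; P(next child type A) = 1/2.
  I^A i × I^A I^B: posterior weight 1/3; P(next child type A) = 1/2.
Weighted sum = 1/2.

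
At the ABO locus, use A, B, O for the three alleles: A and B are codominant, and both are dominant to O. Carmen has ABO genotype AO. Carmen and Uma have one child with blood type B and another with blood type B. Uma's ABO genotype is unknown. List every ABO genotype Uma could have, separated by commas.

AB, BB, BO

For each candidate genotype of Uma, check whether crossing it with AO can produce every observed child phenotype.
  AA → possible child types {A} ✗
  AB → possible child types {A, B, AB} ✓
  AO → possible child types {O, A} ✗
  BB → possible child types {B, AB} ✓
  BO → possible child types {O, A, B, AB} ✓
  OO → possible child types {O, A} ✗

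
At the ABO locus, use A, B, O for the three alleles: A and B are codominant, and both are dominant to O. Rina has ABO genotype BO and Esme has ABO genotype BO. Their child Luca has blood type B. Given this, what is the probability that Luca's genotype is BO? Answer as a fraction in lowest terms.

Cross BO × BO → 1/4 BB, 1/2 BO, 1/4 OO.
Type-B genotypes among offspring: BB (1/4), BO (1/2); total 3/4.
P(BO | type B) = (1/2) / (3/4) = 2/3.

2/3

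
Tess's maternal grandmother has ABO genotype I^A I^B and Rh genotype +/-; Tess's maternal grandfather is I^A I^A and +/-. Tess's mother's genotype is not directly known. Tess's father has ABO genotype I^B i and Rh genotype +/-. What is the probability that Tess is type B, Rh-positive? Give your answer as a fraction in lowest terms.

Tess's mother's ABO genotype from I^A I^B × I^A I^A: 1/2 I^A I^A, 1/2 I^A I^B.
Crossing each possibility with the father I^B i and summing P(type B): 1/2·0 + 1/2·1/2 = 1/4.
Similarly for Rh via the mother's Rh distribution: P(Rh+) = 3/4.
Independent loci: 1/4 × 3/4 = 3/16.

3/16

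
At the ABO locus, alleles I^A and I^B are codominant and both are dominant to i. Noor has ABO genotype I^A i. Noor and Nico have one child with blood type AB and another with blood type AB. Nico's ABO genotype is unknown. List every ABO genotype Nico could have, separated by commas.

I^A I^B, I^B I^B, I^B i

For each candidate genotype of Nico, check whether crossing it with I^A i can produce every observed child phenotype.
  I^A I^A → possible child types {A} ✗
  I^A I^B → possible child types {A, B, AB} ✓
  I^A i → possible child types {O, A} ✗
  I^B I^B → possible child types {B, AB} ✓
  I^B i → possible child types {O, A, B, AB} ✓
  i i → possible child types {O, A} ✗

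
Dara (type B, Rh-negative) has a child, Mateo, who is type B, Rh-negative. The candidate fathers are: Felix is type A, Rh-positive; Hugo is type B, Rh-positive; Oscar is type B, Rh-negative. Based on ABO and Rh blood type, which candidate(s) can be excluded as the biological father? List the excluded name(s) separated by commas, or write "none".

A candidate is excluded only if no genotype consistent with his phenotype could produce a type B, Rh-negative child with a type B, Rh-negative mother.
Every candidate has at least one consistent genotype combination, so none can be excluded.

none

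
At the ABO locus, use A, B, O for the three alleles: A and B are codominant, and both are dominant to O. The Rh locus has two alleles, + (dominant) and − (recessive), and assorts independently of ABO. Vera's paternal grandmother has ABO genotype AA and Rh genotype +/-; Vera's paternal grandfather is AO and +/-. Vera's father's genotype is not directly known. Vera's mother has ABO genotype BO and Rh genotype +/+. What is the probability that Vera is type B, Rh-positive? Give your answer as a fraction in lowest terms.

Vera's father's ABO genotype from AA × AO: 1/2 AA, 1/2 AO.
Crossing each possibility with the mother BO and summing P(type B): 1/2·0 + 1/2·1/4 = 1/8.
Similarly for Rh via the father's Rh distribution: P(Rh+) = 1.
Independent loci: 1/8 × 1 = 1/8.

1/8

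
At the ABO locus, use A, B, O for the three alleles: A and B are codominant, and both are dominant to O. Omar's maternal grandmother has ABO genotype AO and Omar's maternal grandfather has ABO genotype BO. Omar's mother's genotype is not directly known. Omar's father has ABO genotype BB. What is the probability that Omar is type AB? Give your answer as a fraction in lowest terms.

Omar's mother's ABO genotype from AO × BO: 1/4 AB, 1/4 AO, 1/4 BO, 1/4 OO.
Crossing each possibility with the father BB and summing P(type AB): 1/4·1/2 + 1/4·1/2 + 1/4·0 + 1/4·0 = 1/4.

1/4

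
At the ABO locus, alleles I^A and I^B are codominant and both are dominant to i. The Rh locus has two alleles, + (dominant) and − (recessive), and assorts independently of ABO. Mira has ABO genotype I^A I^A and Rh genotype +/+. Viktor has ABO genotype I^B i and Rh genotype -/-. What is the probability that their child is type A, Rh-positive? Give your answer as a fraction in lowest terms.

ABO cross I^A I^A × I^B i → offspring phenotypes: 1/2 A, 1/2 AB.
Rh cross +/+ × -/- → 1 Rh+.
Independent loci: P(type A, Rh-positive) = 1/2 × 1 = 1/2.

1/2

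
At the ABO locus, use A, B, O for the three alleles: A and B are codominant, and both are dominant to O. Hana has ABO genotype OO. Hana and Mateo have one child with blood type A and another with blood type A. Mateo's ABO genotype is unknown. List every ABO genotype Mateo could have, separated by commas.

AA, AB, AO

For each candidate genotype of Mateo, check whether crossing it with OO can produce every observed child phenotype.
  AA → possible child types {A} ✓
  AB → possible child types {A, B} ✓
  AO → possible child types {O, A} ✓
  BB → possible child types {B} ✗
  BO → possible child types {O, B} ✗
  OO → possible child types {O} ✗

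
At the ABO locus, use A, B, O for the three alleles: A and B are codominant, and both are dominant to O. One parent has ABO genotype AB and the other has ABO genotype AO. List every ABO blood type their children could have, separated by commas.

Gametes from AB × AO give offspring ABO genotypes AA, AB, AO, BO, i.e. phenotypes A, B, AB.

A, B, AB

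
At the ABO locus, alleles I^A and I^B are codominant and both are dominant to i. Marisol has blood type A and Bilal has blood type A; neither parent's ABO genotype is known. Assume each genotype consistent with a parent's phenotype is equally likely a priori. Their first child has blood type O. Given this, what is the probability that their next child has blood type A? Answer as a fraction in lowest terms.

Possible genotypes: Marisol ∈ {I^A I^A, I^A i}; Bilal ∈ {I^A I^A, I^A i}.
Weight each parental genotype pair by prior × P(type-O child):
  I^A i × I^A i: posterior weight 1; P(next child type A) = 3/4.
Weighted sum = 3/4.

3/4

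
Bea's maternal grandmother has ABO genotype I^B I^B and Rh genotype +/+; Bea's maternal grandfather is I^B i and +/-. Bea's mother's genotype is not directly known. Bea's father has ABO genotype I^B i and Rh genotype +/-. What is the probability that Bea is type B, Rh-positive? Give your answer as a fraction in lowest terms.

Bea's mother's ABO genotype from I^B I^B × I^B i: 1/2 I^B I^B, 1/2 I^B i.
Crossing each possibility with the father I^B i and summing P(type B): 1/2·1 + 1/2·3/4 = 7/8.
Similarly for Rh via the mother's Rh distribution: P(Rh+) = 7/8.
Independent loci: 7/8 × 7/8 = 49/64.

49/64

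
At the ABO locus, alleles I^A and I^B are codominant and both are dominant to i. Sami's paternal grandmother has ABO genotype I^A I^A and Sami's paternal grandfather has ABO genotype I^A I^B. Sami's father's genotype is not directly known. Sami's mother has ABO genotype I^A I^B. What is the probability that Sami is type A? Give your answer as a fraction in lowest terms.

Sami's father's ABO genotype from I^A I^A × I^A I^B: 1/2 I^A I^A, 1/2 I^A I^B.
Crossing each possibility with the mother I^A I^B and summing P(type A): 1/2·1/2 + 1/2·1/4 = 3/8.

3/8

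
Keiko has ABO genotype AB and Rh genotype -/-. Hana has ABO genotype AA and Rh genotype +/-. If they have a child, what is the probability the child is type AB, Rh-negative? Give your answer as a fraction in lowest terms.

ABO cross AB × AA → offspring phenotypes: 1/2 A, 1/2 AB.
Rh cross -/- × +/- → 1/2 Rh+, 1/2 Rh-.
Independent loci: P(type AB, Rh-negative) = 1/2 × 1/2 = 1/4.

1/4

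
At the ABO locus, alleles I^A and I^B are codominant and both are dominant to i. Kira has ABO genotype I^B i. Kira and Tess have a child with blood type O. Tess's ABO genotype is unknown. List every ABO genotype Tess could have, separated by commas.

For each candidate genotype of Tess, check whether crossing it with I^B i can produce every observed child phenotype.
  I^A I^A → possible child types {A, AB} ✗
  I^A I^B → possible child types {A, B, AB} ✗
  I^A i → possible child types {O, A, B, AB} ✓
  I^B I^B → possible child types {B} ✗
  I^B i → possible child types {O, B} ✓
  i i → possible child types {O, B} ✓

I^A i, I^B i, i i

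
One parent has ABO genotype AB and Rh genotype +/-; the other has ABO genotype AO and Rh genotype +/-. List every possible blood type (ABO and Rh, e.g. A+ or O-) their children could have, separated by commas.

A+, A-, B+, B-, AB+, AB-

Gametes from AB × AO give offspring ABO genotypes AA, AB, AO, BO, i.e. phenotypes A, B, AB.
Rh cross +/- × +/- → phenotypes Rh+, Rh-.
Combining independently: A+, A-, B+, B-, AB+, AB-.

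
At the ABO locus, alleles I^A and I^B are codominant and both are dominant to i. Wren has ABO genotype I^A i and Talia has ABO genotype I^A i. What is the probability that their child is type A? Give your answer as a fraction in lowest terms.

3/4

ABO cross I^A i × I^A i → offspring phenotypes: 1/4 O, 3/4 A.
So P(type A) = 3/4.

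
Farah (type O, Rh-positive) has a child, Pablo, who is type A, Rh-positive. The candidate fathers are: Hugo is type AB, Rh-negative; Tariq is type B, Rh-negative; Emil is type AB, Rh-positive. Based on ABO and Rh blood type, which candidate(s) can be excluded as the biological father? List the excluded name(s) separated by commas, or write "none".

Tariq

A candidate is excluded only if no genotype consistent with his phenotype could produce a type A, Rh-positive child with a type O, Rh-positive mother.
Tariq (type B, Rh-): no genotype consistent with that phenotype can produce a type-A Rh+ child with a type-O mother.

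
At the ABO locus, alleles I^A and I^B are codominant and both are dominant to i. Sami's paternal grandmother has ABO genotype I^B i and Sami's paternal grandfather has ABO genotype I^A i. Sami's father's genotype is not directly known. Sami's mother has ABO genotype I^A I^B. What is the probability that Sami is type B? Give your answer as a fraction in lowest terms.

3/8

Sami's father's ABO genotype from I^B i × I^A i: 1/4 I^A I^B, 1/4 I^A i, 1/4 I^B i, 1/4 i i.
Crossing each possibility with the mother I^A I^B and summing P(type B): 1/4·1/4 + 1/4·1/4 + 1/4·1/2 + 1/4·1/2 = 3/8.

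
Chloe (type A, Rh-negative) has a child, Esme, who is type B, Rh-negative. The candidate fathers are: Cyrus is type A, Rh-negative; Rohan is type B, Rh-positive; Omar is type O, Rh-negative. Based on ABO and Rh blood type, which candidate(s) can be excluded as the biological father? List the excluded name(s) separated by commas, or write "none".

Cyrus, Omar

A candidate is excluded only if no genotype consistent with his phenotype could produce a type B, Rh-negative child with a type A, Rh-negative mother.
Cyrus (type A, Rh-): no genotype consistent with that phenotype can produce a type-B Rh- child with a type-A mother.
Omar (type O, Rh-): no genotype consistent with that phenotype can produce a type-B Rh- child with a type-A mother.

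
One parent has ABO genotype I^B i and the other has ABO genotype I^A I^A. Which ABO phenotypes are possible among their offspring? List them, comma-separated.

Gametes from I^B i × I^A I^A give offspring ABO genotypes I^A I^B, I^A i, i.e. phenotypes A, AB.

A, AB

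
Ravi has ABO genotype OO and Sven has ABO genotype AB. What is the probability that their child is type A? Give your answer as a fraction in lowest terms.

ABO cross OO × AB → offspring phenotypes: 1/2 A, 1/2 B.
So P(type A) = 1/2.

1/2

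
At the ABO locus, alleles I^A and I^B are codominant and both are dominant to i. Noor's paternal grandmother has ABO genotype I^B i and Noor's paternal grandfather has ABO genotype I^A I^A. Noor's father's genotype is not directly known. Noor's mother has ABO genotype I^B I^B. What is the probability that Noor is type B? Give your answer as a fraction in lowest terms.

1/2

Noor's father's ABO genotype from I^B i × I^A I^A: 1/2 I^A I^B, 1/2 I^A i.
Crossing each possibility with the mother I^B I^B and summing P(type B): 1/2·1/2 + 1/2·1/2 = 1/2.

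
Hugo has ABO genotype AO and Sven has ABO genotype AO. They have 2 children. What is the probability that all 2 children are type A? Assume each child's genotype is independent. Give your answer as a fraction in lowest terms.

9/16

ABO cross AO × AO → 1/4 O, 3/4 A.
So P(type A) = 3/4 per child.
All 2 independent: (3/4)^2 = 9/16.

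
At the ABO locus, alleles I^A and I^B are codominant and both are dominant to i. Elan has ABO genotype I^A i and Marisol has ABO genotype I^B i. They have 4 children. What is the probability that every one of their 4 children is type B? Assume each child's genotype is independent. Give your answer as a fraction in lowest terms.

ABO cross I^A i × I^B i → 1/4 O, 1/4 A, 1/4 B, 1/4 AB.
So P(type B) = 1/4 per child.
All 4 independent: (1/4)^4 = 1/256.

1/256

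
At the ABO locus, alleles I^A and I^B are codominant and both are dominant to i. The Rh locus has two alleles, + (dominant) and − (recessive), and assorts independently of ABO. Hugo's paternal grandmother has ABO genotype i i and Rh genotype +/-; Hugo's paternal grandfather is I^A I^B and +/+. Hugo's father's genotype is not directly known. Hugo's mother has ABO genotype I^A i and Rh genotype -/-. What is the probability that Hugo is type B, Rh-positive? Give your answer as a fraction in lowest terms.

Hugo's father's ABO genotype from i i × I^A I^B: 1/2 I^A i, 1/2 I^B i.
Crossing each possibility with the mother I^A i and summing P(type B): 1/2·0 + 1/2·1/4 = 1/8.
Similarly for Rh via the father's Rh distribution: P(Rh+) = 3/4.
Independent loci: 1/8 × 3/4 = 3/32.

3/32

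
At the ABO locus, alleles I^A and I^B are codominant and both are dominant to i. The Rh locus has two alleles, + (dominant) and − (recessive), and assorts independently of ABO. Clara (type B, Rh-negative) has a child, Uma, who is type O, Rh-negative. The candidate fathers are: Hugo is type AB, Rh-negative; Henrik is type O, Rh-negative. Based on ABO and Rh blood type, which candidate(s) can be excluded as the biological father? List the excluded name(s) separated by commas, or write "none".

Hugo

A candidate is excluded only if no genotype consistent with his phenotype could produce a type O, Rh-negative child with a type B, Rh-negative mother.
Hugo (type AB, Rh-): no genotype consistent with that phenotype can produce a type-O Rh- child with a type-B mother.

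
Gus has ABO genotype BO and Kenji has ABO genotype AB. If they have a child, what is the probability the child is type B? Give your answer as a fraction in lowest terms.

1/2

ABO cross BO × AB → offspring phenotypes: 1/4 A, 1/2 B, 1/4 AB.
So P(type B) = 1/2.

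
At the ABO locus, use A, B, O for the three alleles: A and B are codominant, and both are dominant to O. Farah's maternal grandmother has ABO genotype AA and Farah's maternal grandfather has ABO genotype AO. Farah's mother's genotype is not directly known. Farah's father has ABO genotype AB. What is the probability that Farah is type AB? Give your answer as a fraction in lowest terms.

3/8

Farah's mother's ABO genotype from AA × AO: 1/2 AA, 1/2 AO.
Crossing each possibility with the father AB and summing P(type AB): 1/2·1/2 + 1/2·1/4 = 3/8.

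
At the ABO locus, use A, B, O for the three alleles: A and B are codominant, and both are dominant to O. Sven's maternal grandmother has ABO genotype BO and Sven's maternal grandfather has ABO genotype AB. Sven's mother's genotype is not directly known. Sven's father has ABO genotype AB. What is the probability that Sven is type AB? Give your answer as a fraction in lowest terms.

3/8

Sven's mother's ABO genotype from BO × AB: 1/4 AB, 1/4 AO, 1/4 BB, 1/4 BO.
Crossing each possibility with the father AB and summing P(type AB): 1/4·1/2 + 1/4·1/4 + 1/4·1/2 + 1/4·1/4 = 3/8.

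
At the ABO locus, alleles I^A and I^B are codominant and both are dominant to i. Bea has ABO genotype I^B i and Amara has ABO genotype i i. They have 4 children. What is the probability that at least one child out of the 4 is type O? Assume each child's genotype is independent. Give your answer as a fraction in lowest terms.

ABO cross I^B i × i i → 1/2 O, 1/2 B.
So P(type O) = 1/2 per child.
P(none) = (1/2)^4 = 1/16; P(at least one) = 1 − 1/16 = 15/16.

15/16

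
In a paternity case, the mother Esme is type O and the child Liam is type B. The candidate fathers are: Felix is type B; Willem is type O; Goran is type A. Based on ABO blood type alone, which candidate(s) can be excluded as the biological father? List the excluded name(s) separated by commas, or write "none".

A candidate is excluded only if no genotype consistent with his phenotype could produce a type B child with a type O mother.
Willem (type O): no genotype consistent with that phenotype can produce a type-B child with a type-O mother.
Goran (type A): no genotype consistent with that phenotype can produce a type-B child with a type-O mother.

Willem, Goran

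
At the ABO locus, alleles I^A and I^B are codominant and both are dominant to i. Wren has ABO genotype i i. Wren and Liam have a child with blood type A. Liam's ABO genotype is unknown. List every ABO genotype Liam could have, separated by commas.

For each candidate genotype of Liam, check whether crossing it with i i can produce every observed child phenotype.
  I^A I^A → possible child types {A} ✓
  I^A I^B → possible child types {A, B} ✓
  I^A i → possible child types {O, A} ✓
  I^B I^B → possible child types {B} ✗
  I^B i → possible child types {O, B} ✗
  i i → possible child types {O} ✗

I^A I^A, I^A I^B, I^A i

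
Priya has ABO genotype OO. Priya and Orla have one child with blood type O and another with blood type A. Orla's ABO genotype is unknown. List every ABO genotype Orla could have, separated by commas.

AO

For each candidate genotype of Orla, check whether crossing it with OO can produce every observed child phenotype.
  AA → possible child types {A} ✗
  AB → possible child types {A, B} ✗
  AO → possible child types {O, A} ✓
  BB → possible child types {B} ✗
  BO → possible child types {O, B} ✗
  OO → possible child types {O} ✗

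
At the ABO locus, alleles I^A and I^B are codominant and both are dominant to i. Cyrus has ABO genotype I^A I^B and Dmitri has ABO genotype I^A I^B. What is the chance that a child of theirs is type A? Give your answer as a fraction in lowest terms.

1/4

ABO cross I^A I^B × I^A I^B → offspring phenotypes: 1/4 A, 1/4 B, 1/2 AB.
So P(type A) = 1/4.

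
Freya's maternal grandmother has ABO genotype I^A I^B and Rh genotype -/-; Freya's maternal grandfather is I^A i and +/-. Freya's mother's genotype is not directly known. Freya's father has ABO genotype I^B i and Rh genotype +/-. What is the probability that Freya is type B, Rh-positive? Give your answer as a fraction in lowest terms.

15/64

Freya's mother's ABO genotype from I^A I^B × I^A i: 1/4 I^A I^A, 1/4 I^A I^B, 1/4 I^A i, 1/4 I^B i.
Crossing each possibility with the father I^B i and summing P(type B): 1/4·0 + 1/4·1/2 + 1/4·1/4 + 1/4·3/4 = 3/8.
Similarly for Rh via the mother's Rh distribution: P(Rh+) = 5/8.
Independent loci: 3/8 × 5/8 = 15/64.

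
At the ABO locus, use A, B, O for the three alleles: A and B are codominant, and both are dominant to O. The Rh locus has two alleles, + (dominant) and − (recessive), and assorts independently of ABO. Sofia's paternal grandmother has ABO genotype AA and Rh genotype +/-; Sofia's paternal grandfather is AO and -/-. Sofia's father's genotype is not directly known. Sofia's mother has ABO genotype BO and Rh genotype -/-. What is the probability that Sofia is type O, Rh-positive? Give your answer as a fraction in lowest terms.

1/32

Sofia's father's ABO genotype from AA × AO: 1/2 AA, 1/2 AO.
Crossing each possibility with the mother BO and summing P(type O): 1/2·0 + 1/2·1/4 = 1/8.
Similarly for Rh via the father's Rh distribution: P(Rh+) = 1/4.
Independent loci: 1/8 × 1/4 = 1/32.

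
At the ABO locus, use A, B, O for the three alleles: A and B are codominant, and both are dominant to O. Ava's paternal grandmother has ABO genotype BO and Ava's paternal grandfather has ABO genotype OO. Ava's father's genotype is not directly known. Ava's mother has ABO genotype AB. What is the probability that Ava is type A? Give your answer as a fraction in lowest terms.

Ava's father's ABO genotype from BO × OO: 1/2 BO, 1/2 OO.
Crossing each possibility with the mother AB and summing P(type A): 1/2·1/4 + 1/2·1/2 = 3/8.

3/8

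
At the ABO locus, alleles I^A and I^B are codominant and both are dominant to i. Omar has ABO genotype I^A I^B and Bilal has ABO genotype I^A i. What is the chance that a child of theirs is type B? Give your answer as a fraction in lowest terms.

ABO cross I^A I^B × I^A i → offspring phenotypes: 1/2 A, 1/4 B, 1/4 AB.
So P(type B) = 1/4.

1/4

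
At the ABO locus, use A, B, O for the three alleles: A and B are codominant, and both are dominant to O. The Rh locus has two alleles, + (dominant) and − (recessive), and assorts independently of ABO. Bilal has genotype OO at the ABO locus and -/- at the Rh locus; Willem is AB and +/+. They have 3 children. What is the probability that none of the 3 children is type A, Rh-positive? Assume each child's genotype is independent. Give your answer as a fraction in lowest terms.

1/8

ABO cross OO × AB → 1/2 A, 1/2 B.
Rh cross -/- × +/+ → 1 Rh+; so P(type A, Rh-positive) = 1/2 × 1 = 1/2 per child.
P(not type A, Rh-positive) = 1/2 for one child; (1/2)^3 = 1/8.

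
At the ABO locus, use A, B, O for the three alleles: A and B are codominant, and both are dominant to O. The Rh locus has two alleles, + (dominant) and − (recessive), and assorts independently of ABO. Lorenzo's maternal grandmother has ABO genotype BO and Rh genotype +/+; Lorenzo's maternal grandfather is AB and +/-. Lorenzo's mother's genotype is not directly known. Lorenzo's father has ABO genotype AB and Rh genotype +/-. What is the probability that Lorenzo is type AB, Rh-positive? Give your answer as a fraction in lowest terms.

Lorenzo's mother's ABO genotype from BO × AB: 1/4 AB, 1/4 AO, 1/4 BB, 1/4 BO.
Crossing each possibility with the father AB and summing P(type AB): 1/4·1/2 + 1/4·1/4 + 1/4·1/2 + 1/4·1/4 = 3/8.
Similarly for Rh via the mother's Rh distribution: P(Rh+) = 7/8.
Independent loci: 3/8 × 7/8 = 21/64.

21/64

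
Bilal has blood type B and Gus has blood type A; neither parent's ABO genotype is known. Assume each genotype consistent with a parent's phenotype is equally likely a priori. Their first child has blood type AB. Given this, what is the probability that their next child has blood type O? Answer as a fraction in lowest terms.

Possible genotypes: Bilal ∈ {I^B I^B, I^B i}; Gus ∈ {I^A I^A, I^A i}.
Weight each parental genotype pair by prior × P(type-AB child):
  I^B I^B × I^A I^A: posterior weight 4/9; P(next child type O) = 0.
  I^B I^B × I^A i: posterior weight 2/9; P(next child type O) = 0.
  I^B i × I^A I^A: posterior weight 2/9; P(next child type O) = 0.
  I^B i × I^A i: posterior weight 1/9; P(next child type O) = 1/4.
Weighted sum = 1/36.

1/36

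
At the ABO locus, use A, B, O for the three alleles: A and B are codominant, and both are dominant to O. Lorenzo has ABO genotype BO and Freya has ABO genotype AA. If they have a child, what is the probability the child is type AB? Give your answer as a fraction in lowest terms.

1/2

ABO cross BO × AA → offspring phenotypes: 1/2 A, 1/2 AB.
So P(type AB) = 1/2.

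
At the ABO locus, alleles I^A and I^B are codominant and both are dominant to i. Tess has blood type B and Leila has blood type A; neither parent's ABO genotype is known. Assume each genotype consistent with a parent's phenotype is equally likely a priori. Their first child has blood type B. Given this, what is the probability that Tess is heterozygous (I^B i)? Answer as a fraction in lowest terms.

1/3

Possible genotypes: Tess ∈ {I^B I^B, I^B i}; Leila ∈ {I^A I^A, I^A i}.
Weight each parental genotype pair by prior × P(type-B child):
  I^B I^B × I^A i: posterior weight 2/3.
  I^B i × I^A i: posterior weight 1/3.
Sum the posterior weight over pairs where Tess is I^B i: 1/3.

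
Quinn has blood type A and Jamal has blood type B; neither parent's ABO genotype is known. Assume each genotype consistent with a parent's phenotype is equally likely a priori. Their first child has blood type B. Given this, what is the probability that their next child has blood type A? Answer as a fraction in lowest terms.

1/12

Possible genotypes: Quinn ∈ {I^A I^A, I^A i}; Jamal ∈ {I^B I^B, I^B i}.
Weight each parental genotype pair by prior × P(type-B child):
  I^A i × I^B I^B: posterior weight 2/3; P(next child type A) = 0.
  I^A i × I^B i: posterior weight 1/3; P(next child type A) = 1/4.
Weighted sum = 1/12.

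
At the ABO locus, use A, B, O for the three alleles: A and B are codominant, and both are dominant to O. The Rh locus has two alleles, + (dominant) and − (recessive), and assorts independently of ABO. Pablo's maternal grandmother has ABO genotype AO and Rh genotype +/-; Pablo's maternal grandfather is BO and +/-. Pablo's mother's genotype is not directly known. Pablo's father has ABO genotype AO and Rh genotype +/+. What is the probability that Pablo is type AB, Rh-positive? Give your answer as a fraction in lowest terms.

Pablo's mother's ABO genotype from AO × BO: 1/4 AB, 1/4 AO, 1/4 BO, 1/4 OO.
Crossing each possibility with the father AO and summing P(type AB): 1/4·1/4 + 1/4·0 + 1/4·1/4 + 1/4·0 = 1/8.
Similarly for Rh via the mother's Rh distribution: P(Rh+) = 1.
Independent loci: 1/8 × 1 = 1/8.

1/8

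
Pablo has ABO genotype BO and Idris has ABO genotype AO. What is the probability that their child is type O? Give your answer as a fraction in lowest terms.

1/4

ABO cross BO × AO → offspring phenotypes: 1/4 O, 1/4 A, 1/4 B, 1/4 AB.
So P(type O) = 1/4.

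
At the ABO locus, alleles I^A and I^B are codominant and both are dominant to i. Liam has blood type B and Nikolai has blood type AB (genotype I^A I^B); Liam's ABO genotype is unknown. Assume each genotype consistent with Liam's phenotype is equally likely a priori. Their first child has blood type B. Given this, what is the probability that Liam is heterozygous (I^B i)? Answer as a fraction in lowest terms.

Possible genotypes: Liam ∈ {I^B I^B, I^B i}; Nikolai ∈ {I^A I^B}.
Weight each parental genotype pair by prior × P(type-B child):
  I^B I^B × I^A I^B: posterior weight 1/2.
  I^B i × I^A I^B: posterior weight 1/2.
Sum the posterior weight over pairs where Liam is I^B i: 1/2.

1/2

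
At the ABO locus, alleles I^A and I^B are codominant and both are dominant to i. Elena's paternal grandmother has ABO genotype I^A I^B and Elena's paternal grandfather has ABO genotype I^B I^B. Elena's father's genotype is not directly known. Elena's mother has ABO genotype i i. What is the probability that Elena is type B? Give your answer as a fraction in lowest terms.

Elena's father's ABO genotype from I^A I^B × I^B I^B: 1/2 I^A I^B, 1/2 I^B I^B.
Crossing each possibility with the mother i i and summing P(type B): 1/2·1/2 + 1/2·1 = 3/4.

3/4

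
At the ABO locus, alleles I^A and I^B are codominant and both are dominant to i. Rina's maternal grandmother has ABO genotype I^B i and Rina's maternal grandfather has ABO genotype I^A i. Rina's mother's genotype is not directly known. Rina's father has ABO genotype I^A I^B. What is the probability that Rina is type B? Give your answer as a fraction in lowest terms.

3/8

Rina's mother's ABO genotype from I^B i × I^A i: 1/4 I^A I^B, 1/4 I^A i, 1/4 I^B i, 1/4 i i.
Crossing each possibility with the father I^A I^B and summing P(type B): 1/4·1/4 + 1/4·1/4 + 1/4·1/2 + 1/4·1/2 = 3/8.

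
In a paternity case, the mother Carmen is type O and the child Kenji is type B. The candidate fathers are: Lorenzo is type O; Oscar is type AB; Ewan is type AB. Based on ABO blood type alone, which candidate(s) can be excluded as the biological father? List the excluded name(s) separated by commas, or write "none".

A candidate is excluded only if no genotype consistent with his phenotype could produce a type B child with a type O mother.
Lorenzo (type O): no genotype consistent with that phenotype can produce a type-B child with a type-O mother.

Lorenzo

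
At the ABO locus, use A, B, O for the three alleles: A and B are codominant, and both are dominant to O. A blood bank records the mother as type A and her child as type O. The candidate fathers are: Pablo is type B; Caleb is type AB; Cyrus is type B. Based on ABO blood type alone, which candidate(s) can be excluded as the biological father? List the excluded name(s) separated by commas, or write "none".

A candidate is excluded only if no genotype consistent with his phenotype could produce a type O child with a type A mother.
Caleb (type AB): no genotype consistent with that phenotype can produce a type-O child with a type-A mother.

Caleb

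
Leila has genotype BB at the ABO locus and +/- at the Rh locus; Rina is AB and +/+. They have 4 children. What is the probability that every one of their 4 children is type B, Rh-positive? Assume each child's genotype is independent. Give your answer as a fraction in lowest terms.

ABO cross BB × AB → 1/2 B, 1/2 AB.
Rh cross +/- × +/+ → 1 Rh+; so P(type B, Rh-positive) = 1/2 × 1 = 1/2 per child.
All 4 independent: (1/2)^4 = 1/16.

1/16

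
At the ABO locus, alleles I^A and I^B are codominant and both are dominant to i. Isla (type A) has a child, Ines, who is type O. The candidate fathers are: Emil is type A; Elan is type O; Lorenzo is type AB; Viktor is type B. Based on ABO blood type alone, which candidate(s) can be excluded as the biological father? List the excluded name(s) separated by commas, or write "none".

A candidate is excluded only if no genotype consistent with his phenotype could produce a type O child with a type A mother.
Lorenzo (type AB): no genotype consistent with that phenotype can produce a type-O child with a type-A mother.

Lorenzo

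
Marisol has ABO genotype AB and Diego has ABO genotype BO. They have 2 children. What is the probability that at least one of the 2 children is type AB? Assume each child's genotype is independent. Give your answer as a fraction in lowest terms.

ABO cross AB × BO → 1/4 A, 1/2 B, 1/4 AB.
So P(type AB) = 1/4 per child.
P(none) = (3/4)^2 = 9/16; P(at least one) = 1 − 9/16 = 7/16.

7/16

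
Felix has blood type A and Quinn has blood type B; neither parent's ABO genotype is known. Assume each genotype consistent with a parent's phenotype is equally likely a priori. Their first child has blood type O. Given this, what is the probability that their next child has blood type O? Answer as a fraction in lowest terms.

Possible genotypes: Felix ∈ {AA, AO}; Quinn ∈ {BB, BO}.
Weight each parental genotype pair by prior × P(type-O child):
  AO × BO: posterior weight 1; P(next child type O) = 1/4.
Weighted sum = 1/4.

1/4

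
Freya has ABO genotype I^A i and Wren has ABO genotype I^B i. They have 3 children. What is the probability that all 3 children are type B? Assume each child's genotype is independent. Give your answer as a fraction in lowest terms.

ABO cross I^A i × I^B i → 1/4 O, 1/4 A, 1/4 B, 1/4 AB.
So P(type B) = 1/4 per child.
All 3 independent: (1/4)^3 = 1/64.

1/64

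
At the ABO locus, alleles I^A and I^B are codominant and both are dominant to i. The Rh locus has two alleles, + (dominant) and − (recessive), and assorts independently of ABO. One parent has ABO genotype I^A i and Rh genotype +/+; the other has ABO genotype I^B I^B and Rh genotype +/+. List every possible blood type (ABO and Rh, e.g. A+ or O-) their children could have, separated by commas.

B+, AB+

Gametes from I^A i × I^B I^B give offspring ABO genotypes I^A I^B, I^B i, i.e. phenotypes B, AB.
Rh cross +/+ × +/+ → phenotypes Rh+.
Combining independently: B+, AB+.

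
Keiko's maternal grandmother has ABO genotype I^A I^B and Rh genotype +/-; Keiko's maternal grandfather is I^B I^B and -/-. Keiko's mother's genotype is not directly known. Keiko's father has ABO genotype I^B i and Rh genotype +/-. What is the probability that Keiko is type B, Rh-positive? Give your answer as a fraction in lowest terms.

Keiko's mother's ABO genotype from I^A I^B × I^B I^B: 1/2 I^A I^B, 1/2 I^B I^B.
Crossing each possibility with the father I^B i and summing P(type B): 1/2·1/2 + 1/2·1 = 3/4.
Similarly for Rh via the mother's Rh distribution: P(Rh+) = 5/8.
Independent loci: 3/4 × 5/8 = 15/32.

15/32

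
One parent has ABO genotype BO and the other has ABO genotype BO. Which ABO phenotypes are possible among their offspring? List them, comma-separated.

O, B

Gametes from BO × BO give offspring ABO genotypes BB, BO, OO, i.e. phenotypes O, B.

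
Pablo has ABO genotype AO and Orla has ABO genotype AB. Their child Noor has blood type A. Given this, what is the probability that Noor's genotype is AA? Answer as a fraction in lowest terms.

Cross AO × AB → 1/4 AA, 1/4 AB, 1/4 AO, 1/4 BO.
Type-A genotypes among offspring: AA (1/4), AO (1/4); total 1/2.
P(AA | type A) = (1/4) / (1/2) = 1/2.

1/2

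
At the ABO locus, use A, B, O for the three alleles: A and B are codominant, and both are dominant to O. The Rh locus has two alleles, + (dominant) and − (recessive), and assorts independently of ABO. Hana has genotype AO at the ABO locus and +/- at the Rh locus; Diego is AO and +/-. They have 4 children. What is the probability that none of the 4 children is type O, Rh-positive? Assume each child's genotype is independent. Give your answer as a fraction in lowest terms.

28561/65536

ABO cross AO × AO → 1/4 O, 3/4 A.
Rh cross +/- × +/- → 3/4 Rh+, 1/4 Rh-; so P(type O, Rh-positive) = 1/4 × 3/4 = 3/16 per child.
P(not type O, Rh-positive) = 13/16 for one child; (13/16)^4 = 28561/65536.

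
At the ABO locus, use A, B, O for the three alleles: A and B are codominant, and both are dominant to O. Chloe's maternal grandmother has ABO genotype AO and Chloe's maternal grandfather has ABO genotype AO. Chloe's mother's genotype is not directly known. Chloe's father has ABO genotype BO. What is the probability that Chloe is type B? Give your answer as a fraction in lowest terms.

1/4

Chloe's mother's ABO genotype from AO × AO: 1/4 AA, 1/2 AO, 1/4 OO.
Crossing each possibility with the father BO and summing P(type B): 1/4·0 + 1/2·1/4 + 1/4·1/2 = 1/4.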